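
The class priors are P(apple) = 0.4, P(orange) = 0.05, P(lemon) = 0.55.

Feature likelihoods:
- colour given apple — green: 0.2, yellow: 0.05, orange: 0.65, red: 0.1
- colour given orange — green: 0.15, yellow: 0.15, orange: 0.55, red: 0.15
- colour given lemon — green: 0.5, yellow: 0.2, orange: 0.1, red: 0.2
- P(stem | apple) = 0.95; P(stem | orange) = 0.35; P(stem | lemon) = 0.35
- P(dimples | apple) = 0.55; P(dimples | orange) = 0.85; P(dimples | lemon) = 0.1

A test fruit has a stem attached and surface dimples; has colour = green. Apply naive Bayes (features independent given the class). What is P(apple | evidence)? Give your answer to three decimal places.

apple: 0.4 × 0.2 × 0.95 × 0.55 = 0.0418
orange: 0.05 × 0.15 × 0.35 × 0.85 = 0.00223125
lemon: 0.55 × 0.5 × 0.35 × 0.1 = 0.009625
P(apple | x) = 0.0418 / 0.05365625 ≈ 0.779

0.779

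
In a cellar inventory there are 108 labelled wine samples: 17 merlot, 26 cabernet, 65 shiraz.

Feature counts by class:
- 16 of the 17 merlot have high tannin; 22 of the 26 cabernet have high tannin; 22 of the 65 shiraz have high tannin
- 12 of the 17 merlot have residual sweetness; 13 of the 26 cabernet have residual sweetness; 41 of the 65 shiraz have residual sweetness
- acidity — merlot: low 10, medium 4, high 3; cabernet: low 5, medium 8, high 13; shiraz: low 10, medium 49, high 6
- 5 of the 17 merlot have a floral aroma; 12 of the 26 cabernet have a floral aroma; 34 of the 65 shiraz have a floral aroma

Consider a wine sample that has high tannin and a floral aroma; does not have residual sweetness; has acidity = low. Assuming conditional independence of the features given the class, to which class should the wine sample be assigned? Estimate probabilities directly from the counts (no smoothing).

cabernet

merlot: (17/108) × (16/17) × (5/17) × (10/17) × (5/17) ≈ 0.00753858
cabernet: (26/108) × (22/26) × (13/26) × (5/26) × (12/26) ≈ 0.00904011
shiraz: (65/108) × (22/65) × (24/65) × (10/65) × (34/65) ≈ 0.0060527
Highest score → cabernet.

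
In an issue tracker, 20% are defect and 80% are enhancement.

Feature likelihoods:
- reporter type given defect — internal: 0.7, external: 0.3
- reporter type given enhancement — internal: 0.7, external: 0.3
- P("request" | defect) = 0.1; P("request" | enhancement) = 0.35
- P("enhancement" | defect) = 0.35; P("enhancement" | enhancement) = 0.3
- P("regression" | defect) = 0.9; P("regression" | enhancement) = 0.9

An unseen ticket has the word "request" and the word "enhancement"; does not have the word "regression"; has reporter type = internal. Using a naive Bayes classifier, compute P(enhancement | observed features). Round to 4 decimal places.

defect: 0.2 × 0.7 × 0.1 × 0.35 × (1−0.9) = 0.00049
enhancement: 0.8 × 0.7 × 0.35 × 0.3 × (1−0.9) = 0.00588
P(enhancement | x) = 0.00588 / 0.00637 ≈ 0.9231

0.9231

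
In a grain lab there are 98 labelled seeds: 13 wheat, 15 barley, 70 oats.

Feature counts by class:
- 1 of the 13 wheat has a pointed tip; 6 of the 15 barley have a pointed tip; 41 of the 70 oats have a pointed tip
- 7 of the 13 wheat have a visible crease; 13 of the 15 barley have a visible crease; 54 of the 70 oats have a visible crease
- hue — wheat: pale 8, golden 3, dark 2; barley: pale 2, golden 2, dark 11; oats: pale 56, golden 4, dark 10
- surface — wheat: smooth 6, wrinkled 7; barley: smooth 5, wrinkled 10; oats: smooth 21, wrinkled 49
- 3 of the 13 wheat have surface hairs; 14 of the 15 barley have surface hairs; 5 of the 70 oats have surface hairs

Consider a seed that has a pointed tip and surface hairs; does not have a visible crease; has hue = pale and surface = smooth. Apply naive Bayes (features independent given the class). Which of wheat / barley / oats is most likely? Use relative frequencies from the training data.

wheat: (13/98) × (1/13) × (6/13) × (8/13) × (6/13) × (3/13) ≈ 0.000308684
barley: (15/98) × (6/15) × (2/15) × (2/15) × (5/15) × (14/15) ≈ 0.000338624
oats: (70/98) × (41/70) × (16/70) × (56/70) × (21/70) × (5/70) ≈ 0.00163932
Highest score → oats.

oats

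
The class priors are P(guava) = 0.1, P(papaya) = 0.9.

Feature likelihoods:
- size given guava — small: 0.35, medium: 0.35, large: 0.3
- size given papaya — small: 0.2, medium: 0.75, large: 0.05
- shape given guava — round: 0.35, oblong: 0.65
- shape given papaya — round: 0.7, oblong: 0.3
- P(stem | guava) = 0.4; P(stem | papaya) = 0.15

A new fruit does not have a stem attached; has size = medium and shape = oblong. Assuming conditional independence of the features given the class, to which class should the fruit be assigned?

papaya

guava: 0.1 × 0.35 × 0.65 × (1−0.4) = 0.01365
papaya: 0.9 × 0.75 × 0.3 × (1−0.15) = 0.172125
Highest score → papaya.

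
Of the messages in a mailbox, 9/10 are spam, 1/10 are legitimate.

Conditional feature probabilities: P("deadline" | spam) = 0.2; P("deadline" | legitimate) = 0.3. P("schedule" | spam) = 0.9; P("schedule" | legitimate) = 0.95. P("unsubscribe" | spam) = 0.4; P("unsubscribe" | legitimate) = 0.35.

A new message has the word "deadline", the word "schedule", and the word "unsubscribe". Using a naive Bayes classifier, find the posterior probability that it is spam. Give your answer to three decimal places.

0.867

spam: 0.9 × 0.2 × 0.9 × 0.4 = 0.0648
legitimate: 0.1 × 0.3 × 0.95 × 0.35 = 0.009975
P(spam | x) = 0.0648 / 0.074775 ≈ 0.867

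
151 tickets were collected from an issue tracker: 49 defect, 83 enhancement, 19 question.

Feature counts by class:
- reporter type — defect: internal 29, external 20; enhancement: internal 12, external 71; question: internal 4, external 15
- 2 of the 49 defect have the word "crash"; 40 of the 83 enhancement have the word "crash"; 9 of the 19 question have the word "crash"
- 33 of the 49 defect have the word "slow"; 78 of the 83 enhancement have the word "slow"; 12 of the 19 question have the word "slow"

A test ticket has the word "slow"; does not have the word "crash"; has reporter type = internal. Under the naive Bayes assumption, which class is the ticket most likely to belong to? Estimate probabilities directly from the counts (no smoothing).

defect

defect: (49/151) × (29/49) × (47/49) × (33/49) ≈ 0.124063
enhancement: (83/151) × (12/83) × (43/83) × (78/83) ≈ 0.0386911
question: (19/151) × (4/19) × (10/19) × (12/19) ≈ 0.00880556
Highest score → defect.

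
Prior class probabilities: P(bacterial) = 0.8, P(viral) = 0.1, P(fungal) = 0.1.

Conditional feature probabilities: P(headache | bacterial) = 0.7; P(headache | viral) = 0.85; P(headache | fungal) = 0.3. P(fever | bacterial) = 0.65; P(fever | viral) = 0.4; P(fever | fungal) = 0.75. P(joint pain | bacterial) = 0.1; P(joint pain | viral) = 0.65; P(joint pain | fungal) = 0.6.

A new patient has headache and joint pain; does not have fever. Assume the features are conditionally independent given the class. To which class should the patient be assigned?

viral

bacterial: 0.8 × 0.7 × (1−0.65) × 0.1 = 0.0196
viral: 0.1 × 0.85 × (1−0.4) × 0.65 = 0.03315
fungal: 0.1 × 0.3 × (1−0.75) × 0.6 = 0.0045
Highest score → viral.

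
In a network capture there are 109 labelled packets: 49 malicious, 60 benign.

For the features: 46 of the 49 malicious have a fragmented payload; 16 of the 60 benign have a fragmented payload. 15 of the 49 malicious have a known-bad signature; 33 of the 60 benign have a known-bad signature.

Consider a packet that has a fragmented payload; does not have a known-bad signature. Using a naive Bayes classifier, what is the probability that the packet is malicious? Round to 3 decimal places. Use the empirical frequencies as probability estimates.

0.816

malicious: (49/109) × (46/49) × (34/49) ≈ 0.292829
benign: (60/109) × (16/60) × (27/60) ≈ 0.066055
P(malicious | x) = 0.292829 / 0.358884 ≈ 0.816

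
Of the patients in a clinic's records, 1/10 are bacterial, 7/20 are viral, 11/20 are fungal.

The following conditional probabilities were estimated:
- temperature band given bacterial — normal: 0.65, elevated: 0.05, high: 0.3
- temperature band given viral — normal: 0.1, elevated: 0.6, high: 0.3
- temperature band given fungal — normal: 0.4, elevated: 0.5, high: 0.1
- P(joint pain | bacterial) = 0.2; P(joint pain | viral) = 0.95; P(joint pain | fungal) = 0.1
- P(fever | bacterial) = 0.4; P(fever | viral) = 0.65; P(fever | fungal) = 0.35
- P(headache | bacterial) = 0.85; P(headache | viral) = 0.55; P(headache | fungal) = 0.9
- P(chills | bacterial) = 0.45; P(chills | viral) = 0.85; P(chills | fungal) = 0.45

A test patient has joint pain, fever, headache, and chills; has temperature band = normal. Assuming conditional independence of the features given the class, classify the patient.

bacterial: 0.1 × 0.65 × 0.2 × 0.4 × 0.85 × 0.45 = 0.001989
viral: 0.35 × 0.1 × 0.95 × 0.65 × 0.55 × 0.85 = 0.01010384375
fungal: 0.55 × 0.4 × 0.1 × 0.35 × 0.9 × 0.45 = 0.0031185
Highest score → viral.

viral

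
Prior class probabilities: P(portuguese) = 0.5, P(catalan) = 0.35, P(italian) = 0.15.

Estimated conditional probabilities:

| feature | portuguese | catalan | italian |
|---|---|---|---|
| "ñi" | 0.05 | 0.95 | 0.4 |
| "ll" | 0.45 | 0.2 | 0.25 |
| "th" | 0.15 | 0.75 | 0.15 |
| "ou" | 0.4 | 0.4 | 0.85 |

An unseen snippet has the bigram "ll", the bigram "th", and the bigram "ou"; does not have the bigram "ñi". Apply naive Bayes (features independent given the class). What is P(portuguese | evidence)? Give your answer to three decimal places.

0.766

portuguese: 0.5 × (1−0.05) × 0.45 × 0.15 × 0.4 = 0.012825
catalan: 0.35 × (1−0.95) × 0.2 × 0.75 × 0.4 = 0.00105
italian: 0.15 × (1−0.4) × 0.25 × 0.15 × 0.85 = 0.00286875
P(portuguese | x) = 0.012825 / 0.01674375 ≈ 0.766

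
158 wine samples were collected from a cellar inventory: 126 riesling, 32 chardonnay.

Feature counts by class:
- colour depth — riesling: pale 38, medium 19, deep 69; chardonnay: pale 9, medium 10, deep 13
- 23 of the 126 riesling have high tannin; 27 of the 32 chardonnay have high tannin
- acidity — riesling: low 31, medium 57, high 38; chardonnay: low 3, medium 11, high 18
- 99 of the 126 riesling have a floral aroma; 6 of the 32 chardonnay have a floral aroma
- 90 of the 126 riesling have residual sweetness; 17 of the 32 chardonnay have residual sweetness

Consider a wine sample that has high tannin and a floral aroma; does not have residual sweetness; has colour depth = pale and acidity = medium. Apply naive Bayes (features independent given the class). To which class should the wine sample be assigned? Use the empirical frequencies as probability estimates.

riesling: (126/158) × (38/126) × (23/126) × (57/126) × (99/126) × (36/126) ≈ 0.00445846
chardonnay: (32/158) × (9/32) × (27/32) × (11/32) × (6/32) × (15/32) ≈ 0.00145206
Highest score → riesling.

riesling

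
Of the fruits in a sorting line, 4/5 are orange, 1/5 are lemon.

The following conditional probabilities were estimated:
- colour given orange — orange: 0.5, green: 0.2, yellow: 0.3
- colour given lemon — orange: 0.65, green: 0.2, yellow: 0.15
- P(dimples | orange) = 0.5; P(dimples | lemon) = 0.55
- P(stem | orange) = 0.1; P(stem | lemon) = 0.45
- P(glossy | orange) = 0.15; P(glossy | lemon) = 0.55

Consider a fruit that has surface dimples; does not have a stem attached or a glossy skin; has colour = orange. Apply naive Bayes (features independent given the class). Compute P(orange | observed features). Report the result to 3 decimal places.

0.896

orange: 0.8 × 0.5 × 0.5 × (1−0.1) × (1−0.15) = 0.153
lemon: 0.2 × 0.65 × 0.55 × (1−0.45) × (1−0.55) = 0.01769625
P(orange | x) = 0.153 / 0.17069625 ≈ 0.896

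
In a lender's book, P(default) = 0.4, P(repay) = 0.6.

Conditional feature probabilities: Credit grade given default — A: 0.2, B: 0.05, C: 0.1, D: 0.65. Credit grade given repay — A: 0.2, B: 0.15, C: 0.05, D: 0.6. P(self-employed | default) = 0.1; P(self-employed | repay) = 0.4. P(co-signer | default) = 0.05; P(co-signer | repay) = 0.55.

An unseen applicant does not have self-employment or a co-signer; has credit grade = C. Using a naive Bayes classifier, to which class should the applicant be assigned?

default

default: 0.4 × 0.1 × (1−0.1) × (1−0.05) = 0.0342
repay: 0.6 × 0.05 × (1−0.4) × (1−0.55) = 0.0081
Highest score → default.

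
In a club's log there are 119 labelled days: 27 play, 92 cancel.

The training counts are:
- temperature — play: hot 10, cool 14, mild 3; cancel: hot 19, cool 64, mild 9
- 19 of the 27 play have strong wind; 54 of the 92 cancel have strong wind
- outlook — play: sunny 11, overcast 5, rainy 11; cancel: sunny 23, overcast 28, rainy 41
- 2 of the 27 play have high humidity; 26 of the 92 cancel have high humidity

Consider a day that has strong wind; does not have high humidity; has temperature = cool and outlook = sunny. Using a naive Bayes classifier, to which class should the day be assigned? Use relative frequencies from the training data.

cancel

play: (27/119) × (14/27) × (19/27) × (11/27) × (25/27) ≈ 0.0312303
cancel: (92/119) × (64/92) × (54/92) × (23/92) × (66/92) ≈ 0.0566155
Highest score → cancel.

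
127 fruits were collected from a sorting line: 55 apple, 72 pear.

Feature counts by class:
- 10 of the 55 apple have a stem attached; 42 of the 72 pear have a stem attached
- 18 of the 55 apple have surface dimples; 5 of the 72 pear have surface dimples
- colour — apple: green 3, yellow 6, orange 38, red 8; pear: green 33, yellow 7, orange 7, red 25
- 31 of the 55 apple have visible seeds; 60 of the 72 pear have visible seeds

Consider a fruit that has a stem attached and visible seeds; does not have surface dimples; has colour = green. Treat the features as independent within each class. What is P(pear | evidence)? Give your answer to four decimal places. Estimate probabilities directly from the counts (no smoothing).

apple: (55/127) × (10/55) × (37/55) × (3/55) × (31/55) ≈ 0.00162852
pear: (72/127) × (42/72) × (67/72) × (33/72) × (60/72) ≈ 0.117541
P(pear | x) = 0.117541 / 0.11916952 ≈ 0.9863

0.9863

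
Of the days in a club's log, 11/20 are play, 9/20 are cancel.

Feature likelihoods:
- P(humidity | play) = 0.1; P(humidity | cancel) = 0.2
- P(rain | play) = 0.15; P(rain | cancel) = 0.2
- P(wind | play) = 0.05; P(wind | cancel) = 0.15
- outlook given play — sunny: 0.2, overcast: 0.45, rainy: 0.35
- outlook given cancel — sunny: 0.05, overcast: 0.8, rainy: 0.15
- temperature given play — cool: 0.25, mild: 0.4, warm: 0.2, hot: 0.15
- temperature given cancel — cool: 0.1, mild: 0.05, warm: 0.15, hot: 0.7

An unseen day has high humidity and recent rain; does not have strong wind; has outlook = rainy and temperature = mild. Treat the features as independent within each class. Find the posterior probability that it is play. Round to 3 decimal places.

play: 0.55 × 0.1 × 0.15 × (1−0.05) × 0.35 × 0.4 = 0.00109725
cancel: 0.45 × 0.2 × 0.2 × (1−0.15) × 0.15 × 0.05 = 0.00011475
P(play | x) = 0.00109725 / 0.001212 ≈ 0.905

0.905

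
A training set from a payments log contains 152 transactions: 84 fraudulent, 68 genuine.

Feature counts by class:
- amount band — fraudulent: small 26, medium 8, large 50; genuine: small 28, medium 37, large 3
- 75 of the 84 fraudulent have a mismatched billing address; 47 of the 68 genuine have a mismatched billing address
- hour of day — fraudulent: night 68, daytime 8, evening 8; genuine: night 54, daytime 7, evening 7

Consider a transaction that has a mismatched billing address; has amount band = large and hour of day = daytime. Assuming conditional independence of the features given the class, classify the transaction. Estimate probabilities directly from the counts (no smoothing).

fraudulent

fraudulent: (84/152) × (50/84) × (75/84) × (8/84) ≈ 0.0279717
genuine: (68/152) × (3/68) × (47/68) × (7/68) ≈ 0.00140429
Highest score → fraudulent.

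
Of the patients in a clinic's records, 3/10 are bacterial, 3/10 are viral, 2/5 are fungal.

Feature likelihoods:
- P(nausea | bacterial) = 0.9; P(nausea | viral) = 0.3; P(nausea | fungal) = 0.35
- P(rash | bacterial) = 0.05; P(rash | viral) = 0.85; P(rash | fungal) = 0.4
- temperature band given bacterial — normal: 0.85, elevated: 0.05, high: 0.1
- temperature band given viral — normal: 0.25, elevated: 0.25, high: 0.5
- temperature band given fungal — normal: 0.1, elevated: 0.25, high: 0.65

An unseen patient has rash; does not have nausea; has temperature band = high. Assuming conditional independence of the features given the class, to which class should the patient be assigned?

bacterial: 0.3 × (1−0.9) × 0.05 × 0.1 = 0.00015
viral: 0.3 × (1−0.3) × 0.85 × 0.5 = 0.08925
fungal: 0.4 × (1−0.35) × 0.4 × 0.65 = 0.0676
Highest score → viral.

viral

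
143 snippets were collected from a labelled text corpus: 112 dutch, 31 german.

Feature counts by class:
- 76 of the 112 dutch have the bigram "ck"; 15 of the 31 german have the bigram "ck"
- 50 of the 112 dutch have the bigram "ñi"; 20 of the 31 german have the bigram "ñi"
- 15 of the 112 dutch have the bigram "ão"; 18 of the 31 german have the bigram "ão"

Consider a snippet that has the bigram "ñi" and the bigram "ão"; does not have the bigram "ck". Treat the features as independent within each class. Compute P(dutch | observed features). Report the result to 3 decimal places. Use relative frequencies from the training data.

0.264

dutch: (112/143) × (36/112) × (50/112) × (15/112) ≈ 0.0150519
german: (31/143) × (16/31) × (20/31) × (18/31) ≈ 0.0419144
P(dutch | x) = 0.0150519 / 0.0569663 ≈ 0.264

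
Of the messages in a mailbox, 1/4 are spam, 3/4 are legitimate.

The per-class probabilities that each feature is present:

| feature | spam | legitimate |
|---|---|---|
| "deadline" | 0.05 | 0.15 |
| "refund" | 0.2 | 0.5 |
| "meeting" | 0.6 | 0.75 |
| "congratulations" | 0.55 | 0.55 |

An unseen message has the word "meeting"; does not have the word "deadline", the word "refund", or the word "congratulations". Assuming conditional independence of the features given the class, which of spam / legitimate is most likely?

spam: 0.25 × (1−0.05) × (1−0.2) × 0.6 × (1−0.55) = 0.0513
legitimate: 0.75 × (1−0.15) × (1−0.5) × 0.75 × (1−0.55) = 0.107578125
Highest score → legitimate.

legitimate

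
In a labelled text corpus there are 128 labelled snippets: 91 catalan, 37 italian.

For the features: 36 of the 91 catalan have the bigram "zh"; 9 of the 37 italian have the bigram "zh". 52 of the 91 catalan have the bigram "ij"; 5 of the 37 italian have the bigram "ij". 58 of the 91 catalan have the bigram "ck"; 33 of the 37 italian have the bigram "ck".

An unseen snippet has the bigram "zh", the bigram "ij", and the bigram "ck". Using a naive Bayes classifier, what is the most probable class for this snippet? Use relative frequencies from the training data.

catalan

catalan: (91/128) × (36/91) × (52/91) × (58/91) ≈ 0.102433
italian: (37/128) × (9/37) × (5/37) × (33/37) ≈ 0.00847448
Highest score → catalan.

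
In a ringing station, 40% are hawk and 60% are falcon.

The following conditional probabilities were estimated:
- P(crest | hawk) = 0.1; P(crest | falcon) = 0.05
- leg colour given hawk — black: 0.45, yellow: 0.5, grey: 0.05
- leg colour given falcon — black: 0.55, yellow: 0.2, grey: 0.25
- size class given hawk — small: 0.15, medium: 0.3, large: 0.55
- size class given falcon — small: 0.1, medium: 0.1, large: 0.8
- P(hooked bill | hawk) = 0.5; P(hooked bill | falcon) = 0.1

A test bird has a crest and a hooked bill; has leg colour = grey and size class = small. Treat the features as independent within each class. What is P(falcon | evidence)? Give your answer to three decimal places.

hawk: 0.4 × 0.1 × 0.05 × 0.15 × 0.5 = 0.00015
falcon: 0.6 × 0.05 × 0.25 × 0.1 × 0.1 = 0.000075
P(falcon | x) = 0.000075 / 0.000225 ≈ 0.333

0.333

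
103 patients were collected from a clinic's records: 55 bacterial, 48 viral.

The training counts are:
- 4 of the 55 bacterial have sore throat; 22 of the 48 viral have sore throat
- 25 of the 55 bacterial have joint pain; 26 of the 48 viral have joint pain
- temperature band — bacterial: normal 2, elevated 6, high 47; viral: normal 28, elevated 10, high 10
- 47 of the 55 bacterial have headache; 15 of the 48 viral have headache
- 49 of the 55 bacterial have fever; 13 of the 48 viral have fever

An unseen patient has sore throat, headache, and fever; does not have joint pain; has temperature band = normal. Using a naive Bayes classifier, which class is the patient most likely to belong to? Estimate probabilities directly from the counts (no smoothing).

bacterial: (55/103) × (4/55) × (30/55) × (2/55) × (47/55) × (49/55) ≈ 0.000586431
viral: (48/103) × (22/48) × (22/48) × (28/48) × (15/48) × (13/48) ≈ 0.00483321
Highest score → viral.

viral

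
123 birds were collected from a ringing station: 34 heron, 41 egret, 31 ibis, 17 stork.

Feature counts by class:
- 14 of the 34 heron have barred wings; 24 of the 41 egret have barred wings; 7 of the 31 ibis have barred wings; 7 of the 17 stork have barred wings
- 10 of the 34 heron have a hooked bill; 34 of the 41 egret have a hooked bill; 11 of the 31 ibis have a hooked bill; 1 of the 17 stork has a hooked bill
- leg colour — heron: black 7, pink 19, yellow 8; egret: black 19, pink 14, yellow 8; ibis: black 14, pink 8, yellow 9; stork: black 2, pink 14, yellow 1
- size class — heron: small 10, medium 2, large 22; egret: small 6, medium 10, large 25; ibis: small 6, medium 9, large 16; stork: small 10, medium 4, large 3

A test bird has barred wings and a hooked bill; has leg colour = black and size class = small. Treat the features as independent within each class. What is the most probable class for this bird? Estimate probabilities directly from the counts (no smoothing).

egret

heron: (34/123) × (14/34) × (10/34) × (7/34) × (10/34) ≈ 0.00202714
egret: (41/123) × (24/41) × (34/41) × (19/41) × (6/41) ≈ 0.0109733
ibis: (31/123) × (7/31) × (11/31) × (14/31) × (6/31) ≈ 0.00176514
stork: (17/123) × (7/17) × (1/17) × (2/17) × (10/17) ≈ 0.000231673
Highest score → egret.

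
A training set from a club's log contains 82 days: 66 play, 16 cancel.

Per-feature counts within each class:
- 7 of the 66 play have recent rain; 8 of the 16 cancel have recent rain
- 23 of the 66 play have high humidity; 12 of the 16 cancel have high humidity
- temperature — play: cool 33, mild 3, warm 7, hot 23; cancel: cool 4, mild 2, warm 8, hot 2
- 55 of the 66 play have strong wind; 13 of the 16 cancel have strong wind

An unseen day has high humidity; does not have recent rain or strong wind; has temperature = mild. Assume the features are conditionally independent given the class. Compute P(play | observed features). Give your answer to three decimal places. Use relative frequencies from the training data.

0.526

play: (66/82) × (59/66) × (23/66) × (3/66) × (11/66) ≈ 0.00189954
cancel: (16/82) × (8/16) × (12/16) × (2/16) × (3/16) ≈ 0.00171494
P(play | x) = 0.00189954 / 0.00361448 ≈ 0.526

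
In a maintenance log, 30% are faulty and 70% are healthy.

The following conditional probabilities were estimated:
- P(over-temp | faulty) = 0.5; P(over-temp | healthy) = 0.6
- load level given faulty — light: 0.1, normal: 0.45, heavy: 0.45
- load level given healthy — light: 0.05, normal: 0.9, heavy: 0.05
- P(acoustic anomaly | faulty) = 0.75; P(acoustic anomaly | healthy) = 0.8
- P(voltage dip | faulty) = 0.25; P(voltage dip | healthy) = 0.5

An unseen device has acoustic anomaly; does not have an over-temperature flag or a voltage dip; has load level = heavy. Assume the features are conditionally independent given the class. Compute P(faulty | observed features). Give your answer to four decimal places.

0.8715

faulty: 0.3 × (1−0.5) × 0.45 × 0.75 × (1−0.25) = 0.03796875
healthy: 0.7 × (1−0.6) × 0.05 × 0.8 × (1−0.5) = 0.0056
P(faulty | x) = 0.03796875 / 0.04356875 ≈ 0.8715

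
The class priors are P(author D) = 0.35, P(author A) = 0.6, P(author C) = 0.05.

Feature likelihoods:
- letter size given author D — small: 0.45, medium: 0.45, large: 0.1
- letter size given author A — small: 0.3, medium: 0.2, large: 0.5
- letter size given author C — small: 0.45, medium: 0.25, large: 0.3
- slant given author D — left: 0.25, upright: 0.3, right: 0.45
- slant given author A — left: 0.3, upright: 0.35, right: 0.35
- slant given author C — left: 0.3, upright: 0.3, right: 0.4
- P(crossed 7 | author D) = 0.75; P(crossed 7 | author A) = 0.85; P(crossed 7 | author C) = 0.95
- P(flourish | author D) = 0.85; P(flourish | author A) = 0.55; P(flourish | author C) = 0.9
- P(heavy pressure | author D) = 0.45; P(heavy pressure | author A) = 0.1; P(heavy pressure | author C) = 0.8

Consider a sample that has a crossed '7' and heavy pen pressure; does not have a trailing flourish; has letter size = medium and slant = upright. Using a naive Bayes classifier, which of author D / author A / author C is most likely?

author D

author D: 0.35 × 0.45 × 0.3 × 0.75 × (1−0.85) × 0.45 = 0.00239203125
author A: 0.6 × 0.2 × 0.35 × 0.85 × (1−0.55) × 0.1 = 0.0016065
author C: 0.05 × 0.25 × 0.3 × 0.95 × (1−0.9) × 0.8 = 0.000285
Highest score → author D.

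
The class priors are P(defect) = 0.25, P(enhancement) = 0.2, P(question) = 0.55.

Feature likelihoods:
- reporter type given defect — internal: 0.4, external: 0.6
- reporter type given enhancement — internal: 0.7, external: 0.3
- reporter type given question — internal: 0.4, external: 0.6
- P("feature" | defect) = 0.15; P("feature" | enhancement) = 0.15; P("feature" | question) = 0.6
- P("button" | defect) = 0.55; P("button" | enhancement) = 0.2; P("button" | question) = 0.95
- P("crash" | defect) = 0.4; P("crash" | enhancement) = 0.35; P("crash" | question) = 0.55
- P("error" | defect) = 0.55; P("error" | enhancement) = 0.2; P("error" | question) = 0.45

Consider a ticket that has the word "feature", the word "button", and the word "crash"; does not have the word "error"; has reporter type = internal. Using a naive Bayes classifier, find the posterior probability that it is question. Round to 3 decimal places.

defect: 0.25 × 0.4 × 0.15 × 0.55 × 0.4 × (1−0.55) = 0.001485
enhancement: 0.2 × 0.7 × 0.15 × 0.2 × 0.35 × (1−0.2) = 0.001176
question: 0.55 × 0.4 × 0.6 × 0.95 × 0.55 × (1−0.45) = 0.0379335
P(question | x) = 0.0379335 / 0.0405945 ≈ 0.934

0.934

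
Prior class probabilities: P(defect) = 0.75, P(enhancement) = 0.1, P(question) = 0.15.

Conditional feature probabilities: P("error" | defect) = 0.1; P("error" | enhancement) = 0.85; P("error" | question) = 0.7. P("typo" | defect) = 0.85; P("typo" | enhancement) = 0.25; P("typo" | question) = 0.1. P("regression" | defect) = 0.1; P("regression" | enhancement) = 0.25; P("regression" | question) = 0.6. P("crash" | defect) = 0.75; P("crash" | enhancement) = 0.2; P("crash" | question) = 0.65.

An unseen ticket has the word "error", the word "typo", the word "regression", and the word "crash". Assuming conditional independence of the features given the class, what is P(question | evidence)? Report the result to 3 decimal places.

defect: 0.75 × 0.1 × 0.85 × 0.1 × 0.75 = 0.00478125
enhancement: 0.1 × 0.85 × 0.25 × 0.25 × 0.2 = 0.0010625
question: 0.15 × 0.7 × 0.1 × 0.6 × 0.65 = 0.004095
P(question | x) = 0.004095 / 0.00993875 ≈ 0.412

0.412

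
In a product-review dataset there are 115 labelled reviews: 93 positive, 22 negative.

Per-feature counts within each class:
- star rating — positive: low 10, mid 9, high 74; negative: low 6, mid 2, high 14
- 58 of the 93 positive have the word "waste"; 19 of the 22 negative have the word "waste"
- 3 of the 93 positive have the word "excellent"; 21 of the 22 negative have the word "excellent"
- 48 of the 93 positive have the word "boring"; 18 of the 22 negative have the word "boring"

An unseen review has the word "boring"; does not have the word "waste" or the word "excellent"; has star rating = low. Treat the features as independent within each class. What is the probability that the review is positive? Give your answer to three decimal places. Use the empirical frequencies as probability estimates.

positive: (93/115) × (10/93) × (35/93) × (90/93) × (48/93) ≈ 0.0163458
negative: (22/115) × (6/22) × (3/22) × (1/22) × (18/22) ≈ 0.000264593
P(positive | x) = 0.0163458 / 0.016610393 ≈ 0.984

0.984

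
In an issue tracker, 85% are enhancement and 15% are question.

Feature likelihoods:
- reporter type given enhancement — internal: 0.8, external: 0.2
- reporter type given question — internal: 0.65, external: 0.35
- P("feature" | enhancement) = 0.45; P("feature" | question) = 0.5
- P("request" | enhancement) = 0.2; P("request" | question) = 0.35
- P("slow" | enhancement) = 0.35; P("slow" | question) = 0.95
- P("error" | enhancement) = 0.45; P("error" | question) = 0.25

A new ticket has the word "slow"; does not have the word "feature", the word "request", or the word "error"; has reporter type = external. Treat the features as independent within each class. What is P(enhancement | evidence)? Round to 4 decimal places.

0.5422

enhancement: 0.85 × 0.2 × (1−0.45) × (1−0.2) × 0.35 × (1−0.45) = 0.014399
question: 0.15 × 0.35 × (1−0.5) × (1−0.35) × 0.95 × (1−0.25) = 0.01215703125
P(enhancement | x) = 0.014399 / 0.02655603125 ≈ 0.5422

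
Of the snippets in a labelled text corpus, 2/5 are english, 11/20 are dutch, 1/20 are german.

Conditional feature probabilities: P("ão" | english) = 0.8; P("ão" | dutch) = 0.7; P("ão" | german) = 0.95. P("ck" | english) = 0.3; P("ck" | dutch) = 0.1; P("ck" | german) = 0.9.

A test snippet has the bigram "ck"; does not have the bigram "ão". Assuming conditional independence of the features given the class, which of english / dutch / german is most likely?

english: 0.4 × (1−0.8) × 0.3 = 0.024
dutch: 0.55 × (1−0.7) × 0.1 = 0.0165
german: 0.05 × (1−0.95) × 0.9 = 0.00225
Highest score → english.

english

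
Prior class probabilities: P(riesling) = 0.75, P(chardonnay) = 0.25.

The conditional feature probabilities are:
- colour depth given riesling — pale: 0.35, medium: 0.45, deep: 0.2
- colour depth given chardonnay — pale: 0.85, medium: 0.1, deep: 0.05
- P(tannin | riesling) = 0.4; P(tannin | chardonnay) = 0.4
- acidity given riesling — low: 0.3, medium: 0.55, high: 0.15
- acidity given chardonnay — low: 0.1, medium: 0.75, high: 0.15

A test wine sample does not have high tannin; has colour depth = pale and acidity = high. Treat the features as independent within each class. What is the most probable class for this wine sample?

riesling: 0.75 × 0.35 × (1−0.4) × 0.15 = 0.023625
chardonnay: 0.25 × 0.85 × (1−0.4) × 0.15 = 0.019125
Highest score → riesling.

riesling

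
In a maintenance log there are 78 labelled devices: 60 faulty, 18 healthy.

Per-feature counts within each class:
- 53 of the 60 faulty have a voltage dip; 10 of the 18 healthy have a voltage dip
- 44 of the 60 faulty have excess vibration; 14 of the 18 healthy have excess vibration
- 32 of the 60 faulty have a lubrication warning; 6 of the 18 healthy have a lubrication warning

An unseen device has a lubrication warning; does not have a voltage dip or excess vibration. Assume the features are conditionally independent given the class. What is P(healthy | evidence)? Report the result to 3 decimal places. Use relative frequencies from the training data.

faulty: (60/78) × (7/60) × (16/60) × (32/60) ≈ 0.0127635
healthy: (18/78) × (8/18) × (4/18) × (6/18) ≈ 0.00759734
P(healthy | x) = 0.00759734 / 0.02036084 ≈ 0.373

0.373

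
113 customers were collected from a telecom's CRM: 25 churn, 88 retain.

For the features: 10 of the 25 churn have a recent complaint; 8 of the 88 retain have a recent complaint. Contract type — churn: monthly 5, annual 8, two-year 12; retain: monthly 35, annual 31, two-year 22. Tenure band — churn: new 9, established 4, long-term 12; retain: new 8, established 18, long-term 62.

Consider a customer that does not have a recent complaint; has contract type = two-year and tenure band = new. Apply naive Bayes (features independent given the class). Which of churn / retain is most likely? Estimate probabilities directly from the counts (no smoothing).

churn

churn: (25/113) × (15/25) × (12/25) × (9/25) ≈ 0.0229381
retain: (88/113) × (80/88) × (22/88) × (8/88) ≈ 0.0160901
Highest score → churn.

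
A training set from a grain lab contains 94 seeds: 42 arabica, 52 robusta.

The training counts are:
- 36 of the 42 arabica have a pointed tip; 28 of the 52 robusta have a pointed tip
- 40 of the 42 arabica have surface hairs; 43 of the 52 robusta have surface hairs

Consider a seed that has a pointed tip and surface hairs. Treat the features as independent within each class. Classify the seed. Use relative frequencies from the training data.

arabica

arabica: (42/94) × (36/42) × (40/42) ≈ 0.364742
robusta: (52/94) × (28/52) × (43/52) ≈ 0.246318
Highest score → arabica.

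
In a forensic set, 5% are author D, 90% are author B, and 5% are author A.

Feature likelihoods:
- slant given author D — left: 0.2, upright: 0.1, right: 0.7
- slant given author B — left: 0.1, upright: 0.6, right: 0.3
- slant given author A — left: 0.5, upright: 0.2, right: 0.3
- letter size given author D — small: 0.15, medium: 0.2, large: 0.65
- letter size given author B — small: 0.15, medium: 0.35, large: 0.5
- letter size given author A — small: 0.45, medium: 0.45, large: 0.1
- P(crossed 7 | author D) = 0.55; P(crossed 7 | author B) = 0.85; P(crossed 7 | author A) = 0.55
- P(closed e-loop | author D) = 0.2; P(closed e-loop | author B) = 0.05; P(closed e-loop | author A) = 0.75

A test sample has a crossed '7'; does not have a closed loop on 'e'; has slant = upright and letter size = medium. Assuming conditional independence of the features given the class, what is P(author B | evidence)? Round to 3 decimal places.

author D: 0.05 × 0.1 × 0.2 × 0.55 × (1−0.2) = 0.00044
author B: 0.9 × 0.6 × 0.35 × 0.85 × (1−0.05) = 0.1526175
author A: 0.05 × 0.2 × 0.45 × 0.55 × (1−0.75) = 0.00061875
P(author B | x) = 0.1526175 / 0.15367625 ≈ 0.993

0.993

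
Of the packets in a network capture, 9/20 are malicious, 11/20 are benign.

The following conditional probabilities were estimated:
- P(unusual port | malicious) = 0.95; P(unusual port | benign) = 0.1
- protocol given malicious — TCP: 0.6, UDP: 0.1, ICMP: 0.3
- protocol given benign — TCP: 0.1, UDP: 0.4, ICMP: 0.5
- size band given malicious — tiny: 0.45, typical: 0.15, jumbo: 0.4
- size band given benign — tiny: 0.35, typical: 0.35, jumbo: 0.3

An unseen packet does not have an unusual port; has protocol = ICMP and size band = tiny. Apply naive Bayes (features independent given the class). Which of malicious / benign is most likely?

malicious: 0.45 × (1−0.95) × 0.3 × 0.45 = 0.0030375
benign: 0.55 × (1−0.1) × 0.5 × 0.35 = 0.086625
Highest score → benign.

benign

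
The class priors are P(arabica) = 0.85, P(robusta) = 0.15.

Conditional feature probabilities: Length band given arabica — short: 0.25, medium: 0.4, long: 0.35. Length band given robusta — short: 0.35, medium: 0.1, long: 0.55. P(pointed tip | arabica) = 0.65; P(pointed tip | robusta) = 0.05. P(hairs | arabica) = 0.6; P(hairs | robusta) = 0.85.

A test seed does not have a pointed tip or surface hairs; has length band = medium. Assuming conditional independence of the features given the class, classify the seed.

arabica

arabica: 0.85 × 0.4 × (1−0.65) × (1−0.6) = 0.0476
robusta: 0.15 × 0.1 × (1−0.05) × (1−0.85) = 0.0021375
Highest score → arabica.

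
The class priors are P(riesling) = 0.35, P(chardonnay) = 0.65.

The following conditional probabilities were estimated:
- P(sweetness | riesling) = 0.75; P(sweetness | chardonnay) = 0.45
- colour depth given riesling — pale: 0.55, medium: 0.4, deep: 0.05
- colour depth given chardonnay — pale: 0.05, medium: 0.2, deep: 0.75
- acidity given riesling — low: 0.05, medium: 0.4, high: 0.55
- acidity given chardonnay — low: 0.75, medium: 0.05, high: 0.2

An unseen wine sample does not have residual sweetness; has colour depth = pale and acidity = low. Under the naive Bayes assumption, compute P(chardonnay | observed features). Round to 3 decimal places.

0.848

riesling: 0.35 × (1−0.75) × 0.55 × 0.05 = 0.00240625
chardonnay: 0.65 × (1−0.45) × 0.05 × 0.75 = 0.01340625
P(chardonnay | x) = 0.01340625 / 0.0158125 ≈ 0.848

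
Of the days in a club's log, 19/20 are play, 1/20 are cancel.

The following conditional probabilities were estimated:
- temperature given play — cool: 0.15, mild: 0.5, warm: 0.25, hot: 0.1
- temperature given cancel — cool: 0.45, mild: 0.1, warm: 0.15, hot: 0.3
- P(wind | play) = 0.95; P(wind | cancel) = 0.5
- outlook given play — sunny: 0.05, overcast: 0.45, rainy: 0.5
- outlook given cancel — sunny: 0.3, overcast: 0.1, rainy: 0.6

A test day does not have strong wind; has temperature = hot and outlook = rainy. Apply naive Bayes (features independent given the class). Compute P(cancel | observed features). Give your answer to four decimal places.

0.6545

play: 0.95 × 0.1 × (1−0.95) × 0.5 = 0.002375
cancel: 0.05 × 0.3 × (1−0.5) × 0.6 = 0.0045
P(cancel | x) = 0.0045 / 0.006875 ≈ 0.6545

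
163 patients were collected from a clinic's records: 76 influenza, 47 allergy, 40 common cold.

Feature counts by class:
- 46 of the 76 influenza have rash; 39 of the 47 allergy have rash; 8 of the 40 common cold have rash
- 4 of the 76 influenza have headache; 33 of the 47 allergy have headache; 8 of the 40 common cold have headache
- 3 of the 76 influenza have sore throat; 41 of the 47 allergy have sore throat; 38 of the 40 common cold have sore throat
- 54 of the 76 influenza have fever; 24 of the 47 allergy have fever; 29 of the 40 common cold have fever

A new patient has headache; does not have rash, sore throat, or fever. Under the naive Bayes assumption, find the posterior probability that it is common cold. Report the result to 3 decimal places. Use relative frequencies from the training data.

0.100

influenza: (76/163) × (30/76) × (4/76) × (73/76) × (22/76) ≈ 0.00269338
allergy: (47/163) × (8/47) × (33/47) × (6/47) × (23/47) ≈ 0.00215279
common cold: (40/163) × (32/40) × (8/40) × (2/40) × (11/40) ≈ 0.000539877
P(common cold | x) = 0.000539877 / 0.005386047 ≈ 0.100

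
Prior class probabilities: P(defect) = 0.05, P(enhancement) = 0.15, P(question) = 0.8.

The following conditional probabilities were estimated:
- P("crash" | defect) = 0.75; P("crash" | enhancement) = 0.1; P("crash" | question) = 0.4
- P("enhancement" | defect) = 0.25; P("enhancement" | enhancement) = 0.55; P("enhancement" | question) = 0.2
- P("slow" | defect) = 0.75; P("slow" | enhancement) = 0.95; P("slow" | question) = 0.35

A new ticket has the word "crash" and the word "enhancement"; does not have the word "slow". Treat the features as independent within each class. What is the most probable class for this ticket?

defect: 0.05 × 0.75 × 0.25 × (1−0.75) = 0.00234375
enhancement: 0.15 × 0.1 × 0.55 × (1−0.95) = 0.0004125
question: 0.8 × 0.4 × 0.2 × (1−0.35) = 0.0416
Highest score → question.

question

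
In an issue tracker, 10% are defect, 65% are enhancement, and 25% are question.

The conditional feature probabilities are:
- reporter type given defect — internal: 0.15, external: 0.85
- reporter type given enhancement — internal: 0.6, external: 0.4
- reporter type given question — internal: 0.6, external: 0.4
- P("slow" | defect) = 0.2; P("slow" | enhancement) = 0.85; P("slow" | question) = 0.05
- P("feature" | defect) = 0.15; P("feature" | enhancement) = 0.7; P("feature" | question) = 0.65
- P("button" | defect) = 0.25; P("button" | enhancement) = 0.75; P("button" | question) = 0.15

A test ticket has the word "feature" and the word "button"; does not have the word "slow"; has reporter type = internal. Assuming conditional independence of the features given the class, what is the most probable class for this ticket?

enhancement

defect: 0.1 × 0.15 × (1−0.2) × 0.15 × 0.25 = 0.00045
enhancement: 0.65 × 0.6 × (1−0.85) × 0.7 × 0.75 = 0.0307125
question: 0.25 × 0.6 × (1−0.05) × 0.65 × 0.15 = 0.01389375
Highest score → enhancement.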